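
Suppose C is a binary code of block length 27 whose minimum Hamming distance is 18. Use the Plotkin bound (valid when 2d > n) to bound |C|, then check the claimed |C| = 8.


Plotkin bound M ≤ 4; given |C| = 8 > bound (violated).

Check applicability: 2d = 36, n = 27.
2d − n = 9 > 0, so Plotkin applies.
Compute d/(2d−n) = 18/9 ≈ 2.0000.
⌊d/(2d−n)⌋ = 2.
Plotkin bound: M ≤ 2·2 = 4.
Given |C| = 8, check: VIOLATED.
This |C| is above the Plotkin bound, so no binary code with n = 27, d = 18 and 8 codewords exists.


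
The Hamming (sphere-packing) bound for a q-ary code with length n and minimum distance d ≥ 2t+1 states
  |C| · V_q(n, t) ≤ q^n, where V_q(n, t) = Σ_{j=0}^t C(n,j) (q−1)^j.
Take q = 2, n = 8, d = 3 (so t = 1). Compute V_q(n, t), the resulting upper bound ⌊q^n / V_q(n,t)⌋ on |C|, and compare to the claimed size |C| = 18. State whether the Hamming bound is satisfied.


V_q(n, t) = 9, q^n = 256, Hamming bound = 28, |C| = 18 ≤ bound (satisfied).

Step 1: Compute V_q(n, t) = Σ_{j=0}^1 C(n, j) (q−1)^j.
  j = 0: C(8,0)·(1)^0 = 1·1 = 1.
  j = 1: C(8,1)·(1)^1 = 8·1 = 8.
  V_q(n, t) = 1 + 8 = 9.
Step 2: q^n = 2^8 = 256.
Step 3: Hamming bound ⌊q^n / V_q(n,t)⌋ = ⌊256/9⌋ = 28.
Step 4: Compare |C| = 18 to 28: satisfied.
The claimed |C| lies below the Hamming bound.


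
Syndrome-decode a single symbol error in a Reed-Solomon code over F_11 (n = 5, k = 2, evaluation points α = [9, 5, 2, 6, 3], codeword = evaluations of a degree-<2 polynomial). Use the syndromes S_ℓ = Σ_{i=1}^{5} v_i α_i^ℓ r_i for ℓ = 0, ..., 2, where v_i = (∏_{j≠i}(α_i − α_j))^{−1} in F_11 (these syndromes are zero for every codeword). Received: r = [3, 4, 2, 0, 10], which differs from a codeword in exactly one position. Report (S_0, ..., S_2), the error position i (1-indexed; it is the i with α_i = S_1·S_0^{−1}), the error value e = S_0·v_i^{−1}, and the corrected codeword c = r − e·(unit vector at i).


S = (4, 2, 1), error at position 4, error magnitude e = 10, c = [3, 4, 2, 1, 10].

Step 1: column multipliers v_i = (∏_{j≠i}(α_i − α_j))^{−1} mod 11.
  i = 1 (α = 9): (9−5)(9−2)(9−6)(9−3) = 4·7·3·6 = 504 ≡ 9, so v_1 = 9^{−1} = 5 (mod 11).
  i = 2 (α = 5): (5−9)(5−2)(5−6)(5−3) = (−4)·3·(−1)·2 = 24 ≡ 2, so v_2 = 2^{−1} = 6 (mod 11).
  i = 3 (α = 2): (2−9)(2−5)(2−6)(2−3) = (−7)·(−3)·(−4)·(−1) = 84 ≡ 7, so v_3 = 7^{−1} = 8 (mod 11).
  i = 4 (α = 6): (6−9)(6−5)(6−2)(6−3) = (−3)·1·4·3 = −36 ≡ 8, so v_4 = 8^{−1} = 7 (mod 11).
  i = 5 (α = 3): (3−9)(3−5)(3−2)(3−6) = (−6)·(−2)·1·(−3) = −36 ≡ 8, so v_5 = 8^{−1} = 7 (mod 11).
  v = [5, 6, 8, 7, 7].
Step 2: syndromes of r = [3, 4, 2, 0, 10] (all sums mod 11).
  S_0 = Σ v_i r_i = 5·3 + 6·4 + 8·2 + 7·0 + 7·10 = 125 ≡ 4.
  S_1 = Σ v_i α_i r_i = 5·9·3 + 6·5·4 + 8·2·2 + 7·6·0 + 7·3·10 = 497 ≡ 2.
  α_i^2 mod 11 = [4, 3, 4, 3, 9].
  S_2 = Σ v_i α_i^2 r_i = 5·4·3 + 6·3·4 + 8·4·2 + 7·3·0 + 7·9·10 = 826 ≡ 1.
  S = (4, 2, 1) ≠ 0, so r is not a codeword (an error is present).
Step 3: locate the error. For a single error e at position i, S_ℓ = v_i·e·α_i^ℓ, so α_err = S_1/S_0.
  S_0^{−1} = 4^{−1} = 3 (mod 11), so α_err = 2·3 = 6 ≡ 6 = α_4. Error position i = 4.
  Consistency check: S_2/S_1 = 1·6 = 6 ≡ 6 = α_err ✓ (single-error assumption holds).
Step 4: error magnitude e = S_0/v_4 = S_0·∏_{j≠4}(α_4 − α_j) = 4·8 = 32 ≡ 10 (mod 11).
Step 5: correct position 4: c_4 = r_4 − e = 0 − 10 ≡ 1 (mod 11). Hence c = [3, 4, 2, 1, 10].
  Check: interpolating c through the α_i gives m(x) = 8 + 8·x (degree < 2) with m(α_i) = c_i for every i, so c is indeed a codeword.


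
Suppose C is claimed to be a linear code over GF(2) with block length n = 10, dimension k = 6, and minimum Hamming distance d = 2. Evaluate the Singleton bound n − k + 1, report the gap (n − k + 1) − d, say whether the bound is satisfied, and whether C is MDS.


Singleton RHS = n − k + 1 = 5, slack = 3, bound satisfied, not MDS.

Singleton bound: d ≤ n − k + 1.
Here n = 10, k = 6, so n − k + 1 = 5.
Given d = 2, check d ≤ 5: YES.
Slack = (n − k + 1) − d = 3.
The code is NOT MDS (slack = 3 > 0).
Description: the claimed parameters are [10, 6, 2]_2; such a code would be non-MDS.


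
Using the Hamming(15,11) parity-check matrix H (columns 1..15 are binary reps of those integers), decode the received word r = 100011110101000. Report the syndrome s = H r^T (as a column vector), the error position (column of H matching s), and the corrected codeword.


s = (1, 0, 1, 1)^T, error position = 11, corrected codeword c = 100011110111000

Compute s = H r^T mod 2 one row at a time:
  s_1 = 1 + 0 + 1 + 0 + 1 + 0 + 0 + 0 = 3 ≡ 1 (mod 2).
  s_2 = 0 + 1 + 1 + 1 + 1 + 0 + 0 + 0 = 4 ≡ 0 (mod 2).
  s_3 = 0 + 0 + 1 + 1 + 1 + 0 + 0 + 0 = 3 ≡ 1 (mod 2).
  s_4 = 1 + 0 + 1 + 1 + 0 + 0 + 0 + 0 = 3 ≡ 1 (mod 2).
s = (1, 0, 1, 1)^T — this equals column 11 of H (binary 1011), so error is at position 11.
Correct: flip bit 11 of r = 100011110101000 to get c = 100011110111000.


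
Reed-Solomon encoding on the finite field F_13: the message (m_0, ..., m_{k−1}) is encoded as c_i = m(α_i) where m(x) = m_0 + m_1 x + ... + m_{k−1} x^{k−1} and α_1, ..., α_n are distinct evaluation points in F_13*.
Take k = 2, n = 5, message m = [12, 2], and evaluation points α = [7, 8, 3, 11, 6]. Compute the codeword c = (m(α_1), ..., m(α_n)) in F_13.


c = [0, 2, 5, 8, 11]

Message polynomial: m(x) = 12 + 2·x (mod 13).
For each evaluation point α_i, compute m(α_i) mod 13:
  α_1 = 7: Horner steps 2 → 0, so m(7) = 0.
  α_2 = 8: Horner steps 2 → 2, so m(8) = 2.
  α_3 = 3: Horner steps 2 → 5, so m(3) = 5.
  α_4 = 11: Horner steps 2 → 8, so m(11) = 8.
  α_5 = 6: Horner steps 2 → 11, so m(6) = 11.
Codeword c = [0, 2, 5, 8, 11] ∈ F_13^5.


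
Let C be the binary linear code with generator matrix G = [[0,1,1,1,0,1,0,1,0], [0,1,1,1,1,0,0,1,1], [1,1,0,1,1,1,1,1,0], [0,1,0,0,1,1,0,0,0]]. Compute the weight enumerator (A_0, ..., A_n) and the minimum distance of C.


Weight distribution: A_0 = 1, A_2 = 1, A_3 = 2, A_4 = 3, A_5 = 4, A_6 = 3, A_7 = 2. Minimum distance d = 2.

Enumerate all 2^4 = 16 messages m ∈ F_2^4.
For each, compute codeword c = mG in F_2^9, then tally its weight.
  m = 0000 → c = 000000000, weight = 0.
  m = 1000 → c = 011101010, weight = 5.
  m = 0100 → c = 011110011, weight = 6.
  m = 1100 → c = 000011001, weight = 3.
  m = 0010 → c = 110111110, weight = 7.
  m = 1010 → c = 101010100, weight = 4.
  m = 0110 → c = 101001101, weight = 5.
  m = 1110 → c = 110100111, weight = 6.
  m = 0001 → c = 010011000, weight = 3.
  m = 1001 → c = 001110010, weight = 4.
  m = 0101 → c = 001101011, weight = 5.
  m = 1101 → c = 010000001, weight = 2.
  m = 0011 → c = 100100110, weight = 4.
  m = 1011 → c = 111001100, weight = 5.
  m = 0111 → c = 111010101, weight = 6.
  m = 1111 → c = 100111111, weight = 7.
Tally weights:
  weight 0: 1 codewords.
  weight 2: 1 codewords.
  weight 3: 2 codewords.
  weight 4: 3 codewords.
  weight 5: 4 codewords.
  weight 6: 3 codewords.
  weight 7: 2 codewords.
Minimum distance d = smallest w > 0 with A_w > 0 = 2.
Sanity: Σ A_w = 16 = 2^4 = 16 ✓.


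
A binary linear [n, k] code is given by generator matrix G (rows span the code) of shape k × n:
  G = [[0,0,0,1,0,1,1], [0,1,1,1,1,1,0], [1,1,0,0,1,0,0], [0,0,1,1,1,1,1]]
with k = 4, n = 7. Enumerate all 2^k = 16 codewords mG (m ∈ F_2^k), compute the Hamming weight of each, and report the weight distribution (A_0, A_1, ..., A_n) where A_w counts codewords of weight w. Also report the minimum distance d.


Weight distribution: A_0 = 1, A_2 = 2, A_3 = 6, A_4 = 3, A_5 = 2, A_6 = 2. Minimum distance d = 2.

Enumerate all 2^4 = 16 messages m ∈ F_2^4.
For each, compute codeword c = mG in F_2^7, then tally its weight.
  m = 0000 → c = 0000000, weight = 0.
  m = 1000 → c = 0001011, weight = 3.
  m = 0100 → c = 0111110, weight = 5.
  m = 1100 → c = 0110101, weight = 4.
  m = 0010 → c = 1100100, weight = 3.
  m = 1010 → c = 1101111, weight = 6.
  m = 0110 → c = 1011010, weight = 4.
  m = 1110 → c = 1010001, weight = 3.
  m = 0001 → c = 0011111, weight = 5.
  m = 1001 → c = 0010100, weight = 2.
  m = 0101 → c = 0100001, weight = 2.
  m = 1101 → c = 0101010, weight = 3.
  m = 0011 → c = 1111011, weight = 6.
  m = 1011 → c = 1110000, weight = 3.
  m = 0111 → c = 1000101, weight = 3.
  m = 1111 → c = 1001110, weight = 4.
Tally weights:
  weight 0: 1 codewords.
  weight 2: 2 codewords.
  weight 3: 6 codewords.
  weight 4: 3 codewords.
  weight 5: 2 codewords.
  weight 6: 2 codewords.
Minimum distance d = smallest w > 0 with A_w > 0 = 2.
Sanity: Σ A_w = 16 = 2^4 = 16 ✓.


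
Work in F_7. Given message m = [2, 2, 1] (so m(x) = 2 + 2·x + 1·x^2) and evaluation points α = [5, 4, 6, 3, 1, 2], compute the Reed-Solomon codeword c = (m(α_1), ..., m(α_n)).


c = [2, 5, 1, 3, 5, 3]

Message polynomial: m(x) = 2 + 2·x + 1·x^2 (mod 7).
For each evaluation point α_i, compute m(α_i) mod 7:
  α_1 = 5: Horner steps 1 → 0 → 2, so m(5) = 2.
  α_2 = 4: Horner steps 1 → 6 → 5, so m(4) = 5.
  α_3 = 6: Horner steps 1 → 1 → 1, so m(6) = 1.
  α_4 = 3: Horner steps 1 → 5 → 3, so m(3) = 3.
  α_5 = 1: Horner steps 1 → 3 → 5, so m(1) = 5.
  α_6 = 2: Horner steps 1 → 4 → 3, so m(2) = 3.
Codeword c = [2, 5, 1, 3, 5, 3] ∈ F_7^6.


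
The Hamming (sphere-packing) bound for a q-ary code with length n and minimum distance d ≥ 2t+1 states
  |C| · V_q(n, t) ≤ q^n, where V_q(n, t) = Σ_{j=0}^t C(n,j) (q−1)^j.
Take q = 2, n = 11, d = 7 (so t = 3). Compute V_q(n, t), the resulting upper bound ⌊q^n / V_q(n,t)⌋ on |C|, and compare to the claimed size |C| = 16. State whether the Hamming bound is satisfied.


V_q(n, t) = 232, q^n = 2048, Hamming bound = 8, |C| = 16 > bound (violated).

Step 1: Compute V_q(n, t) = Σ_{j=0}^3 C(n, j) (q−1)^j.
  j = 0: C(11,0)·(1)^0 = 1·1 = 1.
  j = 1: C(11,1)·(1)^1 = 11·1 = 11.
  j = 2: C(11,2)·(1)^2 = 55·1 = 55.
  j = 3: C(11,3)·(1)^3 = 165·1 = 165.
  V_q(n, t) = 1 + 11 + 55 + 165 = 232.
Step 2: q^n = 2^11 = 2048.
Step 3: Hamming bound ⌊q^n / V_q(n,t)⌋ = ⌊2048/232⌋ = 8.
Step 4: Compare |C| = 16 to 8: violated.
The claimed |C| lies above the Hamming bound, so no 2-ary code of length 11 with d ≥ 7 can have 16 codewords.


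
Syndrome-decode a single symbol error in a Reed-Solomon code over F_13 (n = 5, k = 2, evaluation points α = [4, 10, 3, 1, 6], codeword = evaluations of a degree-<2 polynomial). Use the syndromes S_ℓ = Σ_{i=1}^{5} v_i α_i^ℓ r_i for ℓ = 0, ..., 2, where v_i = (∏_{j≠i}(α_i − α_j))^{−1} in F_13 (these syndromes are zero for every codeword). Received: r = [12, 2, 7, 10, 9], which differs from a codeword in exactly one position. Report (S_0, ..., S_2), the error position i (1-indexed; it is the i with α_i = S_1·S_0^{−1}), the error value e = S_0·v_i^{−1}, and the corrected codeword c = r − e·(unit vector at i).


S = (3, 4, 1), error at position 2, error magnitude e = 12, c = [12, 3, 7, 10, 9].

Step 1: column multipliers v_i = (∏_{j≠i}(α_i − α_j))^{−1} mod 13.
  i = 1 (α = 4): (4−10)(4−3)(4−1)(4−6) = (−6)·1·3·(−2) = 36 ≡ 10, so v_1 = 10^{−1} = 4 (mod 13).
  i = 2 (α = 10): (10−4)(10−3)(10−1)(10−6) = 6·7·9·4 = 1512 ≡ 4, so v_2 = 4^{−1} = 10 (mod 13).
  i = 3 (α = 3): (3−4)(3−10)(3−1)(3−6) = (−1)·(−7)·2·(−3) = −42 ≡ 10, so v_3 = 10^{−1} = 4 (mod 13).
  i = 4 (α = 1): (1−4)(1−10)(1−3)(1−6) = (−3)·(−9)·(−2)·(−5) = 270 ≡ 10, so v_4 = 10^{−1} = 4 (mod 13).
  i = 5 (α = 6): (6−4)(6−10)(6−3)(6−1) = 2·(−4)·3·5 = −120 ≡ 10, so v_5 = 10^{−1} = 4 (mod 13).
  v = [4, 10, 4, 4, 4].
Step 2: syndromes of r = [12, 2, 7, 10, 9] (all sums mod 13).
  S_0 = Σ v_i r_i = 4·12 + 10·2 + 4·7 + 4·10 + 4·9 = 172 ≡ 3.
  S_1 = Σ v_i α_i r_i = 4·4·12 + 10·10·2 + 4·3·7 + 4·1·10 + 4·6·9 = 732 ≡ 4.
  α_i^2 mod 13 = [3, 9, 9, 1, 10].
  S_2 = Σ v_i α_i^2 r_i = 4·3·12 + 10·9·2 + 4·9·7 + 4·1·10 + 4·10·9 = 976 ≡ 1.
  S = (3, 4, 1) ≠ 0, so r is not a codeword (an error is present).
Step 3: locate the error. For a single error e at position i, S_ℓ = v_i·e·α_i^ℓ, so α_err = S_1/S_0.
  S_0^{−1} = 3^{−1} = 9 (mod 13), so α_err = 4·9 = 36 ≡ 10 = α_2. Error position i = 2.
  Consistency check: S_2/S_1 = 1·10 = 10 ≡ 10 = α_err ✓ (single-error assumption holds).
Step 4: error magnitude e = S_0/v_2 = S_0·∏_{j≠2}(α_2 − α_j) = 3·4 = 12 ≡ 12 (mod 13).
Step 5: correct position 2: c_2 = r_2 − e = 2 − 12 ≡ 3 (mod 13). Hence c = [12, 3, 7, 10, 9].
  Check: interpolating c through the α_i gives m(x) = 5 + 5·x (degree < 2) with m(α_i) = c_i for every i, so c is indeed a codeword.


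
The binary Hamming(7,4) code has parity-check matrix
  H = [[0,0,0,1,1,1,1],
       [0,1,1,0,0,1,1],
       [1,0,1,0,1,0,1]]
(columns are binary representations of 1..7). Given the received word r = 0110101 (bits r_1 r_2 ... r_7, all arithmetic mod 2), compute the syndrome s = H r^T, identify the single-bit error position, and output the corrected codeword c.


s = (0, 1, 1)^T, error position = 3, corrected codeword c = 0100101

Compute s = H r^T mod 2 one row at a time:
  s_1 = 0 + 1 + 0 + 1 = 2 ≡ 0 (mod 2).
  s_2 = 1 + 1 + 0 + 1 = 3 ≡ 1 (mod 2).
  s_3 = 0 + 1 + 1 + 1 = 3 ≡ 1 (mod 2).
s = (0, 1, 1)^T — this equals column 3 of H (binary 011), so error is at position 3.
Correct: flip bit 3 of r = 0110101 to get c = 0100101.


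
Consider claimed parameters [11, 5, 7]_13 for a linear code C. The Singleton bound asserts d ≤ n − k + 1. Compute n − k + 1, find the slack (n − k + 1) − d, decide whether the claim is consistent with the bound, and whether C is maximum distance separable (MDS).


Singleton RHS = n − k + 1 = 7, slack = 0, bound satisfied, MDS.

Singleton bound: d ≤ n − k + 1.
Here n = 11, k = 5, so n − k + 1 = 7.
Given d = 7, check d ≤ 7: YES.
Slack = (n − k + 1) − d = 0.
The code is MDS (slack = 0).
Description: the claimed parameters are [11, 5, 7]_13; such a code would be MDS (meets Singleton bound).


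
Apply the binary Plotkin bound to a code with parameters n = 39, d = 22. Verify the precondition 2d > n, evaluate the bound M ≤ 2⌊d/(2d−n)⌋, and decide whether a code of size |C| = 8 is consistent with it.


Plotkin bound M ≤ 8; given |C| = 8 ≤ bound (satisfied).

Check applicability: 2d = 44, n = 39.
2d − n = 5 > 0, so Plotkin applies.
Compute d/(2d−n) = 22/5 ≈ 4.4000.
⌊d/(2d−n)⌋ = 4.
Plotkin bound: M ≤ 2·4 = 8.
Given |C| = 8, check: satisfied.
This |C| is at the Plotkin bound.


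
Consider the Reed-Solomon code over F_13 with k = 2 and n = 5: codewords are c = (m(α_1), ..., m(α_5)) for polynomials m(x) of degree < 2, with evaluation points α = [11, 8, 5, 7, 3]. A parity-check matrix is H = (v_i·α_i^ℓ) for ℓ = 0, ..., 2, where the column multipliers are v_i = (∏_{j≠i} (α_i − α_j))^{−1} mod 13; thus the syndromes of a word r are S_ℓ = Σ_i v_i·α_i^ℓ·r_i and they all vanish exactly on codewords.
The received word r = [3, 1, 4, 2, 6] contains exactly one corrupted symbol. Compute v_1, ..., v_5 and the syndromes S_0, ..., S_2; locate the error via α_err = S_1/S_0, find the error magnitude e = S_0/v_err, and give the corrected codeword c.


S = (11, 4, 5), error at position 1, error magnitude e = 5, c = [11, 1, 4, 2, 6].

Step 1: column multipliers v_i = (∏_{j≠i}(α_i − α_j))^{−1} mod 13.
  i = 1 (α = 11): (11−8)(11−5)(11−7)(11−3) = 3·6·4·8 = 576 ≡ 4, so v_1 = 4^{−1} = 10 (mod 13).
  i = 2 (α = 8): (8−11)(8−5)(8−7)(8−3) = (−3)·3·1·5 = −45 ≡ 7, so v_2 = 7^{−1} = 2 (mod 13).
  i = 3 (α = 5): (5−11)(5−8)(5−7)(5−3) = (−6)·(−3)·(−2)·2 = −72 ≡ 6, so v_3 = 6^{−1} = 11 (mod 13).
  i = 4 (α = 7): (7−11)(7−8)(7−5)(7−3) = (−4)·(−1)·2·4 = 32 ≡ 6, so v_4 = 6^{−1} = 11 (mod 13).
  i = 5 (α = 3): (3−11)(3−8)(3−5)(3−7) = (−8)·(−5)·(−2)·(−4) = 320 ≡ 8, so v_5 = 8^{−1} = 5 (mod 13).
  v = [10, 2, 11, 11, 5].
Step 2: syndromes of r = [3, 1, 4, 2, 6] (all sums mod 13).
  S_0 = Σ v_i r_i = 10·3 + 2·1 + 11·4 + 11·2 + 5·6 = 128 ≡ 11.
  S_1 = Σ v_i α_i r_i = 10·11·3 + 2·8·1 + 11·5·4 + 11·7·2 + 5·3·6 = 810 ≡ 4.
  α_i^2 mod 13 = [4, 12, 12, 10, 9].
  S_2 = Σ v_i α_i^2 r_i = 10·4·3 + 2·12·1 + 11·12·4 + 11·10·2 + 5·9·6 = 1162 ≡ 5.
  S = (11, 4, 5) ≠ 0, so r is not a codeword (an error is present).
Step 3: locate the error. For a single error e at position i, S_ℓ = v_i·e·α_i^ℓ, so α_err = S_1/S_0.
  S_0^{−1} = 11^{−1} = 6 (mod 13), so α_err = 4·6 = 24 ≡ 11 = α_1. Error position i = 1.
  Consistency check: S_2/S_1 = 5·10 = 50 ≡ 11 = α_err ✓ (single-error assumption holds).
Step 4: error magnitude e = S_0/v_1 = S_0·∏_{j≠1}(α_1 − α_j) = 11·4 = 44 ≡ 5 (mod 13).
Step 5: correct position 1: c_1 = r_1 − e = 3 − 5 ≡ 11 (mod 13). Hence c = [11, 1, 4, 2, 6].
  Check: interpolating c through the α_i gives m(x) = 9 + 12·x (degree < 2) with m(α_i) = c_i for every i, so c is indeed a codeword.


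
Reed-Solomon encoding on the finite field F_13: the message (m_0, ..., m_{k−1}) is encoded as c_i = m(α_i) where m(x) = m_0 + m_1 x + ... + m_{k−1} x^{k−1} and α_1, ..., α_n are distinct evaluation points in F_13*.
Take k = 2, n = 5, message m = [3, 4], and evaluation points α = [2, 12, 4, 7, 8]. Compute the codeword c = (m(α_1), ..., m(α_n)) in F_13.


c = [11, 12, 6, 5, 9]

Message polynomial: m(x) = 3 + 4·x (mod 13).
For each evaluation point α_i, compute m(α_i) mod 13:
  α_1 = 2: Horner steps 4 → 11, so m(2) = 11.
  α_2 = 12: Horner steps 4 → 12, so m(12) = 12.
  α_3 = 4: Horner steps 4 → 6, so m(4) = 6.
  α_4 = 7: Horner steps 4 → 5, so m(7) = 5.
  α_5 = 8: Horner steps 4 → 9, so m(8) = 9.
Codeword c = [11, 12, 6, 5, 9] ∈ F_13^5.


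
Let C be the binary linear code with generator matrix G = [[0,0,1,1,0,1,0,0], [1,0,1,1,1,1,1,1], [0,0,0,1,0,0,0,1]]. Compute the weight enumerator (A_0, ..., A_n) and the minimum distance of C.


Weight distribution: A_0 = 1, A_2 = 1, A_3 = 2, A_4 = 2, A_5 = 1, A_7 = 1. Minimum distance d = 2.

Enumerate all 2^3 = 8 messages m ∈ F_2^3.
For each, compute codeword c = mG in F_2^8, then tally its weight.
  m = 000 → c = 00000000, weight = 0.
  m = 100 → c = 00110100, weight = 3.
  m = 010 → c = 10111111, weight = 7.
  m = 110 → c = 10001011, weight = 4.
  m = 001 → c = 00010001, weight = 2.
  m = 101 → c = 00100101, weight = 3.
  m = 011 → c = 10101110, weight = 5.
  m = 111 → c = 10011010, weight = 4.
Tally weights:
  weight 0: 1 codewords.
  weight 2: 1 codewords.
  weight 3: 2 codewords.
  weight 4: 2 codewords.
  weight 5: 1 codewords.
  weight 7: 1 codewords.
Minimum distance d = smallest w > 0 with A_w > 0 = 2.
Sanity: Σ A_w = 8 = 2^3 = 8 ✓.


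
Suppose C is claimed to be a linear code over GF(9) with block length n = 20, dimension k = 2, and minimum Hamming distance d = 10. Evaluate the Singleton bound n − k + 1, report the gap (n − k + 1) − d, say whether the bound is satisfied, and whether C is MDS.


Singleton RHS = n − k + 1 = 19, slack = 9, bound satisfied, not MDS.

Singleton bound: d ≤ n − k + 1.
Here n = 20, k = 2, so n − k + 1 = 19.
Given d = 10, check d ≤ 19: YES.
Slack = (n − k + 1) − d = 9.
The code is NOT MDS (slack = 9 > 0).
Description: the claimed parameters are [20, 2, 10]_9; such a code would be non-MDS.


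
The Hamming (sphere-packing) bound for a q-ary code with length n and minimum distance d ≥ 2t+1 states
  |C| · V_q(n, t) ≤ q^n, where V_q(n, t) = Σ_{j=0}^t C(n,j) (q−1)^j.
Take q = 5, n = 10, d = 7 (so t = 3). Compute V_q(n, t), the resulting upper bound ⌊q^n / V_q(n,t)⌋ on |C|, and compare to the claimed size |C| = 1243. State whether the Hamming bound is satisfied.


V_q(n, t) = 8441, q^n = 9765625, Hamming bound = 1156, |C| = 1243 > bound (violated).

Step 1: Compute V_q(n, t) = Σ_{j=0}^3 C(n, j) (q−1)^j.
  j = 0: C(10,0)·(4)^0 = 1·1 = 1.
  j = 1: C(10,1)·(4)^1 = 10·4 = 40.
  j = 2: C(10,2)·(4)^2 = 45·16 = 720.
  j = 3: C(10,3)·(4)^3 = 120·64 = 7680.
  V_q(n, t) = 1 + 40 + 720 + 7680 = 8441.
Step 2: q^n = 5^10 = 9765625.
Step 3: Hamming bound ⌊q^n / V_q(n,t)⌋ = ⌊9765625/8441⌋ = 1156.
Step 4: Compare |C| = 1243 to 1156: violated.
The claimed |C| lies above the Hamming bound, so no 5-ary code of length 10 with d ≥ 7 can have 1243 codewords.


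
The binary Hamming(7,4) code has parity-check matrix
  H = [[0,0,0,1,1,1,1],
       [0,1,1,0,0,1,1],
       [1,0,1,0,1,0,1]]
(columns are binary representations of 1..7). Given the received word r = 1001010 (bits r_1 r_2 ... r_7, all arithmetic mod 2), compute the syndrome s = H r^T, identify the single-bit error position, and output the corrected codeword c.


s = (0, 1, 1)^T, error position = 3, corrected codeword c = 1011010

Compute s = H r^T mod 2 one row at a time:
  s_1 = 1 + 0 + 1 + 0 = 2 ≡ 0 (mod 2).
  s_2 = 0 + 0 + 1 + 0 = 1 ≡ 1 (mod 2).
  s_3 = 1 + 0 + 0 + 0 = 1 ≡ 1 (mod 2).
s = (0, 1, 1)^T — this equals column 3 of H (binary 011), so error is at position 3.
Correct: flip bit 3 of r = 1001010 to get c = 1011010.


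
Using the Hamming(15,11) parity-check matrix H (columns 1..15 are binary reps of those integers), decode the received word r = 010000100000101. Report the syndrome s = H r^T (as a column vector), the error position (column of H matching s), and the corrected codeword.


s = (0, 1, 1, 1)^T, error position = 7, corrected codeword c = 010000000000101

Compute s = H r^T mod 2 one row at a time:
  s_1 = 0 + 0 + 0 + 0 + 0 + 1 + 0 + 1 = 2 ≡ 0 (mod 2).
  s_2 = 0 + 0 + 0 + 1 + 0 + 1 + 0 + 1 = 3 ≡ 1 (mod 2).
  s_3 = 1 + 0 + 0 + 1 + 0 + 0 + 0 + 1 = 3 ≡ 1 (mod 2).
  s_4 = 0 + 0 + 0 + 1 + 0 + 0 + 1 + 1 = 3 ≡ 1 (mod 2).
s = (0, 1, 1, 1)^T — this equals column 7 of H (binary 0111), so error is at position 7.
Correct: flip bit 7 of r = 010000100000101 to get c = 010000000000101.


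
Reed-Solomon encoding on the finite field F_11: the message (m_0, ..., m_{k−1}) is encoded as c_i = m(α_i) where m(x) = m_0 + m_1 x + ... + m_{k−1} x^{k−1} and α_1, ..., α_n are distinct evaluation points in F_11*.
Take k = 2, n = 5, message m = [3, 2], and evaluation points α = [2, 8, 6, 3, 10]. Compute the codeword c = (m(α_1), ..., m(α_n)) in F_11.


c = [7, 8, 4, 9, 1]

Message polynomial: m(x) = 3 + 2·x (mod 11).
For each evaluation point α_i, compute m(α_i) mod 11:
  α_1 = 2: Horner steps 2 → 7, so m(2) = 7.
  α_2 = 8: Horner steps 2 → 8, so m(8) = 8.
  α_3 = 6: Horner steps 2 → 4, so m(6) = 4.
  α_4 = 3: Horner steps 2 → 9, so m(3) = 9.
  α_5 = 10: Horner steps 2 → 1, so m(10) = 1.
Codeword c = [7, 8, 4, 9, 1] ∈ F_11^5.


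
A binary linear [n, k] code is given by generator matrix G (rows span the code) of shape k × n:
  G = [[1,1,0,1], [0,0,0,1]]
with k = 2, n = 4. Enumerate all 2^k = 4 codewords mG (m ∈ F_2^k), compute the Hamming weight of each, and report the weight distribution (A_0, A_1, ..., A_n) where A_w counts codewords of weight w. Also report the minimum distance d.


Weight distribution: A_0 = 1, A_1 = 1, A_2 = 1, A_3 = 1. Minimum distance d = 1.

Enumerate all 2^2 = 4 messages m ∈ F_2^2.
For each, compute codeword c = mG in F_2^4, then tally its weight.
  m = 00 → c = 0000, weight = 0.
  m = 10 → c = 1101, weight = 3.
  m = 01 → c = 0001, weight = 1.
  m = 11 → c = 1100, weight = 2.
Tally weights:
  weight 0: 1 codewords.
  weight 1: 1 codewords.
  weight 2: 1 codewords.
  weight 3: 1 codewords.
Minimum distance d = smallest w > 0 with A_w > 0 = 1.
Sanity: Σ A_w = 4 = 2^2 = 4 ✓.


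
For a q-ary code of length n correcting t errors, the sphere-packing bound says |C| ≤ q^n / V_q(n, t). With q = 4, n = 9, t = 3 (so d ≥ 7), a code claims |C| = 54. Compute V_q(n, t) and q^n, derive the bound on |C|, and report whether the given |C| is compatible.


V_q(n, t) = 2620, q^n = 262144, Hamming bound = 100, |C| = 54 ≤ bound (satisfied).

Step 1: Compute V_q(n, t) = Σ_{j=0}^3 C(n, j) (q−1)^j.
  j = 0: C(9,0)·(3)^0 = 1·1 = 1.
  j = 1: C(9,1)·(3)^1 = 9·3 = 27.
  j = 2: C(9,2)·(3)^2 = 36·9 = 324.
  j = 3: C(9,3)·(3)^3 = 84·27 = 2268.
  V_q(n, t) = 1 + 27 + 324 + 2268 = 2620.
Step 2: q^n = 4^9 = 262144.
Step 3: Hamming bound ⌊q^n / V_q(n,t)⌋ = ⌊262144/2620⌋ = 100.
Step 4: Compare |C| = 54 to 100: satisfied.
The claimed |C| lies below the Hamming bound.


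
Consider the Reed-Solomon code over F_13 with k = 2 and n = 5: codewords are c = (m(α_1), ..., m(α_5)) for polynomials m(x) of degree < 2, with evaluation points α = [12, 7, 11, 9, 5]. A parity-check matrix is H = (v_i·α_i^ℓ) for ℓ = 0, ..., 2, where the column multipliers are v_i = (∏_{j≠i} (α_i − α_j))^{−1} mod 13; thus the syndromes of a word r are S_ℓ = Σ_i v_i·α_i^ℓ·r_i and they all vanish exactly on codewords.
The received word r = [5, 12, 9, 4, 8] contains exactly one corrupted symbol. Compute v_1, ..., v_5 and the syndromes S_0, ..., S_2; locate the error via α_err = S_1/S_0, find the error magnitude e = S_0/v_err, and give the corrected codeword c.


S = (6, 4, 7), error at position 5, error magnitude e = 1, c = [5, 12, 9, 4, 7].

Step 1: column multipliers v_i = (∏_{j≠i}(α_i − α_j))^{−1} mod 13.
  i = 1 (α = 12): (12−7)(12−11)(12−9)(12−5) = 5·1·3·7 = 105 ≡ 1, so v_1 = 1^{−1} = 1 (mod 13).
  i = 2 (α = 7): (7−12)(7−11)(7−9)(7−5) = (−5)·(−4)·(−2)·2 = −80 ≡ 11, so v_2 = 11^{−1} = 6 (mod 13).
  i = 3 (α = 11): (11−12)(11−7)(11−9)(11−5) = (−1)·4·2·6 = −48 ≡ 4, so v_3 = 4^{−1} = 10 (mod 13).
  i = 4 (α = 9): (9−12)(9−7)(9−11)(9−5) = (−3)·2·(−2)·4 = 48 ≡ 9, so v_4 = 9^{−1} = 3 (mod 13).
  i = 5 (α = 5): (5−12)(5−7)(5−11)(5−9) = (−7)·(−2)·(−6)·(−4) = 336 ≡ 11, so v_5 = 11^{−1} = 6 (mod 13).
  v = [1, 6, 10, 3, 6].
Step 2: syndromes of r = [5, 12, 9, 4, 8] (all sums mod 13).
  S_0 = Σ v_i r_i = 1·5 + 6·12 + 10·9 + 3·4 + 6·8 = 227 ≡ 6.
  S_1 = Σ v_i α_i r_i = 1·12·5 + 6·7·12 + 10·11·9 + 3·9·4 + 6·5·8 = 1902 ≡ 4.
  α_i^2 mod 13 = [1, 10, 4, 3, 12].
  S_2 = Σ v_i α_i^2 r_i = 1·1·5 + 6·10·12 + 10·4·9 + 3·3·4 + 6·12·8 = 1697 ≡ 7.
  S = (6, 4, 7) ≠ 0, so r is not a codeword (an error is present).
Step 3: locate the error. For a single error e at position i, S_ℓ = v_i·e·α_i^ℓ, so α_err = S_1/S_0.
  S_0^{−1} = 6^{−1} = 11 (mod 13), so α_err = 4·11 = 44 ≡ 5 = α_5. Error position i = 5.
  Consistency check: S_2/S_1 = 7·10 = 70 ≡ 5 = α_err ✓ (single-error assumption holds).
Step 4: error magnitude e = S_0/v_5 = S_0·∏_{j≠5}(α_5 − α_j) = 6·11 = 66 ≡ 1 (mod 13).
Step 5: correct position 5: c_5 = r_5 − e = 8 − 1 ≡ 7 (mod 13). Hence c = [5, 12, 9, 4, 7].
  Check: interpolating c through the α_i gives m(x) = 1 + 9·x (degree < 2) with m(α_i) = c_i for every i, so c is indeed a codeword.


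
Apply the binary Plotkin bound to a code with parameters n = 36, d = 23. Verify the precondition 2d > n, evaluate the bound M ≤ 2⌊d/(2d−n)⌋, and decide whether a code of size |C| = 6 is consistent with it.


Plotkin bound M ≤ 4; given |C| = 6 > bound (violated).

Check applicability: 2d = 46, n = 36.
2d − n = 10 > 0, so Plotkin applies.
Compute d/(2d−n) = 23/10 ≈ 2.3000.
⌊d/(2d−n)⌋ = 2.
Plotkin bound: M ≤ 2·2 = 4.
Given |C| = 6, check: VIOLATED.
This |C| is above the Plotkin bound, so no binary code with n = 36, d = 23 and 6 codewords exists.


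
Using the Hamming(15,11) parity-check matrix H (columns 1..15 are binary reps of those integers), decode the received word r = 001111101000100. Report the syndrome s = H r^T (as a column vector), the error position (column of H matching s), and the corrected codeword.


s = (0, 1, 1, 1)^T, error position = 7, corrected codeword c = 001111001000100

Compute s = H r^T mod 2 one row at a time:
  s_1 = 0 + 1 + 0 + 0 + 0 + 1 + 0 + 0 = 2 ≡ 0 (mod 2).
  s_2 = 1 + 1 + 1 + 1 + 0 + 1 + 0 + 0 = 5 ≡ 1 (mod 2).
  s_3 = 0 + 1 + 1 + 1 + 0 + 0 + 0 + 0 = 3 ≡ 1 (mod 2).
  s_4 = 0 + 1 + 1 + 1 + 1 + 0 + 1 + 0 = 5 ≡ 1 (mod 2).
s = (0, 1, 1, 1)^T — this equals column 7 of H (binary 0111), so error is at position 7.
Correct: flip bit 7 of r = 001111101000100 to get c = 001111001000100.


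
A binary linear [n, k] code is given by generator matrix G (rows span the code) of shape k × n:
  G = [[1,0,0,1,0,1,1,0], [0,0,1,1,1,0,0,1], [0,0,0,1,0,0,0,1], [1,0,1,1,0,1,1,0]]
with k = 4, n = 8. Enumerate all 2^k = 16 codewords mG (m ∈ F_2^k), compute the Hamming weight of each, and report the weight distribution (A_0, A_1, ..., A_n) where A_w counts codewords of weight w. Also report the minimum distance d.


Weight distribution: A_0 = 1, A_1 = 2, A_2 = 2, A_3 = 2, A_4 = 3, A_5 = 4, A_6 = 2. Minimum distance d = 1.

Enumerate all 2^4 = 16 messages m ∈ F_2^4.
For each, compute codeword c = mG in F_2^8, then tally its weight.
  m = 0000 → c = 00000000, weight = 0.
  m = 1000 → c = 10010110, weight = 4.
  m = 0100 → c = 00111001, weight = 4.
  m = 1100 → c = 10101111, weight = 6.
  m = 0010 → c = 00010001, weight = 2.
  m = 1010 → c = 10000111, weight = 4.
  m = 0110 → c = 00101000, weight = 2.
  m = 1110 → c = 10111110, weight = 6.
  m = 0001 → c = 10110110, weight = 5.
  m = 1001 → c = 00100000, weight = 1.
  m = 0101 → c = 10001111, weight = 5.
  m = 1101 → c = 00011001, weight = 3.
  m = 0011 → c = 10100111, weight = 5.
  m = 1011 → c = 00110001, weight = 3.
  m = 0111 → c = 10011110, weight = 5.
  m = 1111 → c = 00001000, weight = 1.
Tally weights:
  weight 0: 1 codewords.
  weight 1: 2 codewords.
  weight 2: 2 codewords.
  weight 3: 2 codewords.
  weight 4: 3 codewords.
  weight 5: 4 codewords.
  weight 6: 2 codewords.
Minimum distance d = smallest w > 0 with A_w > 0 = 1.
Sanity: Σ A_w = 16 = 2^4 = 16 ✓.


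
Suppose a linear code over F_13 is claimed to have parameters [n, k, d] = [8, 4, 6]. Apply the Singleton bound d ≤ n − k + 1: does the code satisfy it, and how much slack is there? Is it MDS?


Singleton RHS = n − k + 1 = 5, slack = -1, bound violated (no such code; not MDS).

Singleton bound: d ≤ n − k + 1.
Here n = 8, k = 4, so n − k + 1 = 5.
Given d = 6, check d ≤ 5: NO.
Slack = (n − k + 1) − d = -1.
The slack is negative: d = 6 exceeds n − k + 1 = 5 by 1, so the Singleton bound is violated and no linear [8, 4, 6]_13 code can exist. In particular it is not MDS (MDS requires d = n − k + 1 exactly).
Description: the claimed parameters are [8, 4, 6]_13; such a code would be impossible (violates the Singleton bound).


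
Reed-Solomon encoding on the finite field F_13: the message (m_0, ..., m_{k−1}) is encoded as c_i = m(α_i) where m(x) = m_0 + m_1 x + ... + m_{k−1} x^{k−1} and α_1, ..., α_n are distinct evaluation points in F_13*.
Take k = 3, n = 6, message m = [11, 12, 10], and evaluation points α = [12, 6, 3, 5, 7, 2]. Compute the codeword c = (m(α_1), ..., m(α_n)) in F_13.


c = [9, 1, 7, 9, 0, 10]

Message polynomial: m(x) = 11 + 12·x + 10·x^2 (mod 13).
For each evaluation point α_i, compute m(α_i) mod 13:
  α_1 = 12: Horner steps 10 → 2 → 9, so m(12) = 9.
  α_2 = 6: Horner steps 10 → 7 → 1, so m(6) = 1.
  α_3 = 3: Horner steps 10 → 3 → 7, so m(3) = 7.
  α_4 = 5: Horner steps 10 → 10 → 9, so m(5) = 9.
  α_5 = 7: Horner steps 10 → 4 → 0, so m(7) = 0.
  α_6 = 2: Horner steps 10 → 6 → 10, so m(2) = 10.
Codeword c = [9, 1, 7, 9, 0, 10] ∈ F_13^6.


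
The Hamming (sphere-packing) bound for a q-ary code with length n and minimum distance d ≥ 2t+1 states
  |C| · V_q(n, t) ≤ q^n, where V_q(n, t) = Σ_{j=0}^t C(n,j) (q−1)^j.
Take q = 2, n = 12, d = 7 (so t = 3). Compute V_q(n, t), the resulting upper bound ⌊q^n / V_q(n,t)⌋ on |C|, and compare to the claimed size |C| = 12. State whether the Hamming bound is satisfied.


V_q(n, t) = 299, q^n = 4096, Hamming bound = 13, |C| = 12 ≤ bound (satisfied).

Step 1: Compute V_q(n, t) = Σ_{j=0}^3 C(n, j) (q−1)^j.
  j = 0: C(12,0)·(1)^0 = 1·1 = 1.
  j = 1: C(12,1)·(1)^1 = 12·1 = 12.
  j = 2: C(12,2)·(1)^2 = 66·1 = 66.
  j = 3: C(12,3)·(1)^3 = 220·1 = 220.
  V_q(n, t) = 1 + 12 + 66 + 220 = 299.
Step 2: q^n = 2^12 = 4096.
Step 3: Hamming bound ⌊q^n / V_q(n,t)⌋ = ⌊4096/299⌋ = 13.
Step 4: Compare |C| = 12 to 13: satisfied.
The claimed |C| lies below the Hamming bound.


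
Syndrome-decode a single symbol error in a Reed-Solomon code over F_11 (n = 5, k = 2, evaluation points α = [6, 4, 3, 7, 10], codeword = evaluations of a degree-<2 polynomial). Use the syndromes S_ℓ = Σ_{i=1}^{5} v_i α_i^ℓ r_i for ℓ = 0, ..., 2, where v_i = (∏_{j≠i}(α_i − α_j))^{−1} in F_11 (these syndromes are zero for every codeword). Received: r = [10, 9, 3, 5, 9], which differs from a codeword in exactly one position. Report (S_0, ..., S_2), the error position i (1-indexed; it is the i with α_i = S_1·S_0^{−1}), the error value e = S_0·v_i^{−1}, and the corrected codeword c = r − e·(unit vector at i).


S = (7, 4, 7), error at position 5, error magnitude e = 8, c = [10, 9, 3, 5, 1].

Step 1: column multipliers v_i = (∏_{j≠i}(α_i − α_j))^{−1} mod 11.
  i = 1 (α = 6): (6−4)(6−3)(6−7)(6−10) = 2·3·(−1)·(−4) = 24 ≡ 2, so v_1 = 2^{−1} = 6 (mod 11).
  i = 2 (α = 4): (4−6)(4−3)(4−7)(4−10) = (−2)·1·(−3)·(−6) = −36 ≡ 8, so v_2 = 8^{−1} = 7 (mod 11).
  i = 3 (α = 3): (3−6)(3−4)(3−7)(3−10) = (−3)·(−1)·(−4)·(−7) = 84 ≡ 7, so v_3 = 7^{−1} = 8 (mod 11).
  i = 4 (α = 7): (7−6)(7−4)(7−3)(7−10) = 1·3·4·(−3) = −36 ≡ 8, so v_4 = 8^{−1} = 7 (mod 11).
  i = 5 (α = 10): (10−6)(10−4)(10−3)(10−7) = 4·6·7·3 = 504 ≡ 9, so v_5 = 9^{−1} = 5 (mod 11).
  v = [6, 7, 8, 7, 5].
Step 2: syndromes of r = [10, 9, 3, 5, 9] (all sums mod 11).
  S_0 = Σ v_i r_i = 6·10 + 7·9 + 8·3 + 7·5 + 5·9 = 227 ≡ 7.
  S_1 = Σ v_i α_i r_i = 6·6·10 + 7·4·9 + 8·3·3 + 7·7·5 + 5·10·9 = 1379 ≡ 4.
  α_i^2 mod 11 = [3, 5, 9, 5, 1].
  S_2 = Σ v_i α_i^2 r_i = 6·3·10 + 7·5·9 + 8·9·3 + 7·5·5 + 5·1·9 = 931 ≡ 7.
  S = (7, 4, 7) ≠ 0, so r is not a codeword (an error is present).
Step 3: locate the error. For a single error e at position i, S_ℓ = v_i·e·α_i^ℓ, so α_err = S_1/S_0.
  S_0^{−1} = 7^{−1} = 8 (mod 11), so α_err = 4·8 = 32 ≡ 10 = α_5. Error position i = 5.
  Consistency check: S_2/S_1 = 7·3 = 21 ≡ 10 = α_err ✓ (single-error assumption holds).
Step 4: error magnitude e = S_0/v_5 = S_0·∏_{j≠5}(α_5 − α_j) = 7·9 = 63 ≡ 8 (mod 11).
Step 5: correct position 5: c_5 = r_5 − e = 9 − 8 ≡ 1 (mod 11). Hence c = [10, 9, 3, 5, 1].
  Check: interpolating c through the α_i gives m(x) = 7 + 6·x (degree < 2) with m(α_i) = c_i for every i, so c is indeed a codeword.


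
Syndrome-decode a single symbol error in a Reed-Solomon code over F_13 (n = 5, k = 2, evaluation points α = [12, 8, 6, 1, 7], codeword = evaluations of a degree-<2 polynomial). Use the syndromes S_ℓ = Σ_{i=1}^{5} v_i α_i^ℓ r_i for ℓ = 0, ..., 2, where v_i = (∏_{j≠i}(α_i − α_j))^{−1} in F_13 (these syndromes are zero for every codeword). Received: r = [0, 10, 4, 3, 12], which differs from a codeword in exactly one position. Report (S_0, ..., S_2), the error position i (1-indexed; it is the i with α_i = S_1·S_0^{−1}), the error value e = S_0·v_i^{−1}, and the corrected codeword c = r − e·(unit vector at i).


S = (9, 7, 4), error at position 2, error magnitude e = 3, c = [0, 7, 4, 3, 12].

Step 1: column multipliers v_i = (∏_{j≠i}(α_i − α_j))^{−1} mod 13.
  i = 1 (α = 12): (12−8)(12−6)(12−1)(12−7) = 4·6·11·5 = 1320 ≡ 7, so v_1 = 7^{−1} = 2 (mod 13).
  i = 2 (α = 8): (8−12)(8−6)(8−1)(8−7) = (−4)·2·7·1 = −56 ≡ 9, so v_2 = 9^{−1} = 3 (mod 13).
  i = 3 (α = 6): (6−12)(6−8)(6−1)(6−7) = (−6)·(−2)·5·(−1) = −60 ≡ 5, so v_3 = 5^{−1} = 8 (mod 13).
  i = 4 (α = 1): (1−12)(1−8)(1−6)(1−7) = (−11)·(−7)·(−5)·(−6) = 2310 ≡ 9, so v_4 = 9^{−1} = 3 (mod 13).
  i = 5 (α = 7): (7−12)(7−8)(7−6)(7−1) = (−5)·(−1)·1·6 = 30 ≡ 4, so v_5 = 4^{−1} = 10 (mod 13).
  v = [2, 3, 8, 3, 10].
Step 2: syndromes of r = [0, 10, 4, 3, 12] (all sums mod 13).
  S_0 = Σ v_i r_i = 2·0 + 3·10 + 8·4 + 3·3 + 10·12 = 191 ≡ 9.
  S_1 = Σ v_i α_i r_i = 2·12·0 + 3·8·10 + 8·6·4 + 3·1·3 + 10·7·12 = 1281 ≡ 7.
  α_i^2 mod 13 = [1, 12, 10, 1, 10].
  S_2 = Σ v_i α_i^2 r_i = 2·1·0 + 3·12·10 + 8·10·4 + 3·1·3 + 10·10·12 = 1889 ≡ 4.
  S = (9, 7, 4) ≠ 0, so r is not a codeword (an error is present).
Step 3: locate the error. For a single error e at position i, S_ℓ = v_i·e·α_i^ℓ, so α_err = S_1/S_0.
  S_0^{−1} = 9^{−1} = 3 (mod 13), so α_err = 7·3 = 21 ≡ 8 = α_2. Error position i = 2.
  Consistency check: S_2/S_1 = 4·2 = 8 ≡ 8 = α_err ✓ (single-error assumption holds).
Step 4: error magnitude e = S_0/v_2 = S_0·∏_{j≠2}(α_2 − α_j) = 9·9 = 81 ≡ 3 (mod 13).
Step 5: correct position 2: c_2 = r_2 − e = 10 − 3 ≡ 7 (mod 13). Hence c = [0, 7, 4, 3, 12].
  Check: interpolating c through the α_i gives m(x) = 8 + 8·x (degree < 2) with m(α_i) = c_i for every i, so c is indeed a codeword.


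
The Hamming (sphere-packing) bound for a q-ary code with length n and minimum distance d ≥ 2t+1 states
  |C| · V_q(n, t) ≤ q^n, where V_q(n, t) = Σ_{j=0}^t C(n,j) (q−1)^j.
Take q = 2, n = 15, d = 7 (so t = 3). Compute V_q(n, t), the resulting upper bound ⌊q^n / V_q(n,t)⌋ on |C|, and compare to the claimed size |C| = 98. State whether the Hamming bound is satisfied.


V_q(n, t) = 576, q^n = 32768, Hamming bound = 56, |C| = 98 > bound (violated).

Step 1: Compute V_q(n, t) = Σ_{j=0}^3 C(n, j) (q−1)^j.
  j = 0: C(15,0)·(1)^0 = 1·1 = 1.
  j = 1: C(15,1)·(1)^1 = 15·1 = 15.
  j = 2: C(15,2)·(1)^2 = 105·1 = 105.
  j = 3: C(15,3)·(1)^3 = 455·1 = 455.
  V_q(n, t) = 1 + 15 + 105 + 455 = 576.
Step 2: q^n = 2^15 = 32768.
Step 3: Hamming bound ⌊q^n / V_q(n,t)⌋ = ⌊32768/576⌋ = 56.
Step 4: Compare |C| = 98 to 56: violated.
The claimed |C| lies above the Hamming bound, so no 2-ary code of length 15 with d ≥ 7 can have 98 codewords.


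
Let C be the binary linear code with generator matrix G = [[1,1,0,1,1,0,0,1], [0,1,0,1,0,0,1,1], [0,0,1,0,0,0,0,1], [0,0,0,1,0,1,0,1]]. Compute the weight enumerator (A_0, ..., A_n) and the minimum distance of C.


Weight distribution: A_0 = 1, A_2 = 1, A_3 = 4, A_4 = 3, A_5 = 4, A_6 = 3. Minimum distance d = 2.

Enumerate all 2^4 = 16 messages m ∈ F_2^4.
For each, compute codeword c = mG in F_2^8, then tally its weight.
  m = 0000 → c = 00000000, weight = 0.
  m = 1000 → c = 11011001, weight = 5.
  m = 0100 → c = 01010011, weight = 4.
  m = 1100 → c = 10001010, weight = 3.
  m = 0010 → c = 00100001, weight = 2.
  m = 1010 → c = 11111000, weight = 5.
  m = 0110 → c = 01110010, weight = 4.
  m = 1110 → c = 10101011, weight = 5.
  m = 0001 → c = 00010101, weight = 3.
  m = 1001 → c = 11001100, weight = 4.
  m = 0101 → c = 01000110, weight = 3.
  m = 1101 → c = 10011111, weight = 6.
  m = 0011 → c = 00110100, weight = 3.
  m = 1011 → c = 11101101, weight = 6.
  m = 0111 → c = 01100111, weight = 5.
  m = 1111 → c = 10111110, weight = 6.
Tally weights:
  weight 0: 1 codewords.
  weight 2: 1 codewords.
  weight 3: 4 codewords.
  weight 4: 3 codewords.
  weight 5: 4 codewords.
  weight 6: 3 codewords.
Minimum distance d = smallest w > 0 with A_w > 0 = 2.
Sanity: Σ A_w = 16 = 2^4 = 16 ✓.


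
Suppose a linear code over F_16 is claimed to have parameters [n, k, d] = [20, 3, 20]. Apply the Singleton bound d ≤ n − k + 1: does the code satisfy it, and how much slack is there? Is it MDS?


Singleton RHS = n − k + 1 = 18, slack = -2, bound violated (no such code; not MDS).

Singleton bound: d ≤ n − k + 1.
Here n = 20, k = 3, so n − k + 1 = 18.
Given d = 20, check d ≤ 18: NO.
Slack = (n − k + 1) − d = -2.
The slack is negative: d = 20 exceeds n − k + 1 = 18 by 2, so the Singleton bound is violated and no linear [20, 3, 20]_16 code can exist. In particular it is not MDS (MDS requires d = n − k + 1 exactly).
Description: the claimed parameters are [20, 3, 20]_16; such a code would be impossible (violates the Singleton bound).
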